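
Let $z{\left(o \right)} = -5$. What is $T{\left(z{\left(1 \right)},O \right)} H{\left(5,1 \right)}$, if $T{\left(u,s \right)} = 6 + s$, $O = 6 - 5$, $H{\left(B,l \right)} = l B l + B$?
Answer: $70$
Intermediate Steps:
$H{\left(B,l \right)} = B + B l^{2}$ ($H{\left(B,l \right)} = B l l + B = B l^{2} + B = B + B l^{2}$)
$O = 1$
$T{\left(z{\left(1 \right)},O \right)} H{\left(5,1 \right)} = \left(6 + 1\right) 5 \left(1 + 1^{2}\right) = 7 \cdot 5 \left(1 + 1\right) = 7 \cdot 5 \cdot 2 = 7 \cdot 10 = 70$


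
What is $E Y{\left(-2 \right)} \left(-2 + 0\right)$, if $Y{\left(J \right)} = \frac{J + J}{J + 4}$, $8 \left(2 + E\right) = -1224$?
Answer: $-620$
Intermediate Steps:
$E = -155$ ($E = -2 + \frac{1}{8} \left(-1224\right) = -2 - 153 = -155$)
$Y{\left(J \right)} = \frac{2 J}{4 + J}$
$E Y{\left(-2 \right)} \left(-2 + 0\right) = - 155 \cdot 2 \left(-2\right) \frac{1}{4 - 2} \left(-2 + 0\right) = - 155 \cdot 2 \left(-2\right) \frac{1}{2} \left(-2\right) = - 155 \left(\left(-2\right) \left(-2\right)\right) = \left(-155\right) 4 = -620$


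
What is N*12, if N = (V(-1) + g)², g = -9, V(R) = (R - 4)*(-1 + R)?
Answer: 12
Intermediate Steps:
V(R) = (-1 + R)*(-4 + R) (V(R) = (-4 + R)*(-1 + R) = (-1 + R)*(-4 + R))
N = 1 (N = ((4 + (-1)² - 5*(-1)) - 9)² = ((4 + 1 + 5) - 9)² = (10 - 9)² = 1² = 1)
N*12 = 1*12 = 12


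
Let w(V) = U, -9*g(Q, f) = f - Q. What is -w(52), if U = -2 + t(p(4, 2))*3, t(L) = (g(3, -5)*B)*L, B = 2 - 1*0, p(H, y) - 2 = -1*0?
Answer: -26/3 ≈ -8.6667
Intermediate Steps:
p(H, y) = 2 (p(H, y) = 2 - 1*0 = 2 + 0 = 2)
g(Q, f) = -f/9 + Q/9 (g(Q, f) = -(f - Q)/9 = -f/9 + Q/9)
B = 2 (B = 2 + 0 = 2)
t(L) = 16*L/9 (t(L) = ((-⅑*(-5) + (⅑)*3)*2)*L = ((5/9 + ⅓)*2)*L = ((8/9)*2)*L = 16*L/9)
U = 26/3 (U = -2 + ((16/9)*2)*3 = -2 + (32/9)*3 = -2 + 32/3 = 26/3 ≈ 8.6667)
w(V) = 26/3
-w(52) = -1*26/3 = -26/3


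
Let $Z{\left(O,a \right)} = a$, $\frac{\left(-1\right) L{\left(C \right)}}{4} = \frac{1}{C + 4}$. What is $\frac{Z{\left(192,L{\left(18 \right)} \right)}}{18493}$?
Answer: $- \frac{2}{203423} \approx -9.8317 \cdot 10^{-6}$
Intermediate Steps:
$L{\left(C \right)} = - \frac{4}{4 + C}$ ($L{\left(C \right)} = - \frac{4}{C + 4} = - \frac{4}{4 + C}$)
$\frac{Z{\left(192,L{\left(18 \right)} \right)}}{18493} = \frac{\left(-4\right) \frac{1}{4 + 18}}{18493} = - \frac{4}{22} \cdot \frac{1}{18493} = \left(-4\right) \frac{1}{22} \cdot \frac{1}{18493} = \left(- \frac{2}{11}\right) \frac{1}{18493} = - \frac{2}{203423}$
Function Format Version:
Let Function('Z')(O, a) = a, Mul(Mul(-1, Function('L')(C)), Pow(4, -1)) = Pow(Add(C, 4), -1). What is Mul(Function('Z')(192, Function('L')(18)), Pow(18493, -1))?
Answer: Rational(-2, 203423) ≈ -9.8317e-6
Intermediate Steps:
Function('L')(C) = Mul(-4, Pow(Add(4, C), -1)) (Function('L')(C) = Mul(-4, Pow(Add(C, 4), -1)) = Mul(-4, Pow(Add(4, C), -1)))
Mul(Function('Z')(192, Function('L')(18)), Pow(18493, -1)) = Mul(Mul(-4, Pow(Add(4, 18), -1)), Pow(18493, -1)) = Mul(Mul(-4, Pow(22, -1)), Rational(1, 18493)) = Mul(Mul(-4, Rational(1, 22)), Rational(1, 18493)) = Mul(Rational(-2, 11), Rational(1, 18493)) = Rational(-2, 203423)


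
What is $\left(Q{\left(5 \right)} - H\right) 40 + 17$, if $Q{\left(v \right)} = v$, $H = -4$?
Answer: $377$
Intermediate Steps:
$\left(Q{\left(5 \right)} - H\right) 40 + 17 = \left(5 - -4\right) 40 + 17 = \left(5 + 4\right) 40 + 17 = 9 \cdot 40 + 17 = 360 + 17 = 377$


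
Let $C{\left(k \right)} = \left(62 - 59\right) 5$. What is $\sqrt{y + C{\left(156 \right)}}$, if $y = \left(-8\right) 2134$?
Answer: $i \sqrt{17057} \approx 130.6 i$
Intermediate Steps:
$C{\left(k \right)} = 15$ ($C{\left(k \right)} = 3 \cdot 5 = 15$)
$y = -17072$
$\sqrt{y + C{\left(156 \right)}} = \sqrt{-17072 + 15} = \sqrt{-17057} = i \sqrt{17057}$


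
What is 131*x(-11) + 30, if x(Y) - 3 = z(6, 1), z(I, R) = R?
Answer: 554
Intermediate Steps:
x(Y) = 4 (x(Y) = 3 + 1 = 4)
131*x(-11) + 30 = 131*4 + 30 = 524 + 30 = 554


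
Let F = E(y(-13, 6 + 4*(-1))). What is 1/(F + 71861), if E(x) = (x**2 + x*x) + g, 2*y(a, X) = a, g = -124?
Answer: 2/143643 ≈ 1.3923e-5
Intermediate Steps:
y(a, X) = a/2
E(x) = -124 + 2*x**2 (E(x) = (x**2 + x*x) - 124 = (x**2 + x**2) - 124 = 2*x**2 - 124 = -124 + 2*x**2)
F = -79/2 (F = -124 + 2*((1/2)*(-13))**2 = -124 + 2*(-13/2)**2 = -124 + 2*(169/4) = -124 + 169/2 = -79/2 ≈ -39.500)
1/(F + 71861) = 1/(-79/2 + 71861) = 1/(143643/2) = 2/143643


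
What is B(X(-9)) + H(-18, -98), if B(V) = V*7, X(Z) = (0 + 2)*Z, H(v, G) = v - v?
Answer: -126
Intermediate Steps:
H(v, G) = 0
X(Z) = 2*Z
B(V) = 7*V
B(X(-9)) + H(-18, -98) = 7*(2*(-9)) + 0 = 7*(-18) + 0 = -126 + 0 = -126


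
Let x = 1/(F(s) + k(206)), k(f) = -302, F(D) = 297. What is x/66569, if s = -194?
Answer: -1/332845 ≈ -3.0044e-6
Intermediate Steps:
x = -⅕ (x = 1/(297 - 302) = 1/(-5) = -⅕ ≈ -0.20000)
x/66569 = -⅕/66569 = -⅕*1/66569 = -1/332845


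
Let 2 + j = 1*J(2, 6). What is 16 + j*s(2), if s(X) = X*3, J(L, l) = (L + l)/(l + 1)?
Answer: 76/7 ≈ 10.857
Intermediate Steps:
J(L, l) = (L + l)/(1 + l)
s(X) = 3*X
j = -6/7 (j = -2 + 1*((2 + 6)/(1 + 6)) = -2 + 1*(8/7) = -2 + 8/7 = -6/7 ≈ -0.85714)
16 + j*s(2) = 16 - 18*2/7 = 16 - 6/7*6 = 16 - 36/7 = 76/7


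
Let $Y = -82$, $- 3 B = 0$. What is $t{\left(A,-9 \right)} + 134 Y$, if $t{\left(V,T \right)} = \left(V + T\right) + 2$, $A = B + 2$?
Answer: $-10993$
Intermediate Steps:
$B = 0$ ($B = \left(- \frac{1}{3}\right) 0 = 0$)
$A = 2$ ($A = 0 + 2 = 2$)
$t{\left(V,T \right)} = 2 + T + V$ ($t{\left(V,T \right)} = \left(T + V\right) + 2 = 2 + T + V$)
$t{\left(A,-9 \right)} + 134 Y = \left(2 - 9 + 2\right) + 134 \left(-82\right) = -5 - 10988 = -10993$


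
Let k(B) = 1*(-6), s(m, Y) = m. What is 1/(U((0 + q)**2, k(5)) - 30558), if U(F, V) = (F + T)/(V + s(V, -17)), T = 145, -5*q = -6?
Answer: -300/9171061 ≈ -3.2712e-5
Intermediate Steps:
q = 6/5 (q = -1/5*(-6) = 6/5 ≈ 1.2000)
k(B) = -6
U(F, V) = (145 + F)/(2*V) (U(F, V) = (F + 145)/(V + V) = (145 + F)/((2*V)) = (145 + F)*(1/(2*V)) = (145 + F)/(2*V))
1/(U((0 + q)**2, k(5)) - 30558) = 1/((1/2)*(145 + (0 + 6/5)**2)/(-6) - 30558) = 1/((1/2)*(-1/6)*(145 + (6/5)**2) - 30558) = 1/((1/2)*(-1/6)*(145 + 36/25) - 30558) = 1/((1/2)*(-1/6)*(3661/25) - 30558) = 1/(-3661/300 - 30558) = 1/(-9171061/300) = -300/9171061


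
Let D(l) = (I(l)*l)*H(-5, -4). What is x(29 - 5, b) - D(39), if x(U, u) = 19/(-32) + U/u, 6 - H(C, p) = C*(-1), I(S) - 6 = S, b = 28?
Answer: -393061/224 ≈ -1754.7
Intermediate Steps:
I(S) = 6 + S
H(C, p) = 6 + C (H(C, p) = 6 - C*(-1) = 6 - (-1)*C = 6 + C)
x(U, u) = -19/32 + U/u (x(U, u) = 19*(-1/32) + U/u = -19/32 + U/u)
D(l) = l*(6 + l) (D(l) = ((6 + l)*l)*(6 - 5) = (l*(6 + l))*1 = l*(6 + l))
x(29 - 5, b) - D(39) = (-19/32 + (29 - 5)/28) - 39*(6 + 39) = (-19/32 + 24*(1/28)) - 39*45 = (-19/32 + 6/7) - 1*1755 = 59/224 - 1755 = -393061/224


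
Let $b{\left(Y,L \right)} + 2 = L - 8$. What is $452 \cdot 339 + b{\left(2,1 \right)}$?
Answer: $153219$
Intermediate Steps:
$b{\left(Y,L \right)} = -10 + L$ ($b{\left(Y,L \right)} = -2 + \left(L - 8\right) = -2 + \left(-8 + L\right) = -10 + L$)
$452 \cdot 339 + b{\left(2,1 \right)} = 452 \cdot 339 + \left(-10 + 1\right) = 153228 - 9 = 153219$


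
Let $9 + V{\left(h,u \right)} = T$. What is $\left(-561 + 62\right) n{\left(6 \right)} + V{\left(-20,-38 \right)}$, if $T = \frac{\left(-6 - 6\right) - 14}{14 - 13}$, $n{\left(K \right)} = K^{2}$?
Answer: $-17999$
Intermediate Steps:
$T = -26$ ($T = \frac{\left(-6 - 6\right) - 14}{1} = \left(-12 - 14\right) 1 = \left(-26\right) 1 = -26$)
$V{\left(h,u \right)} = -35$ ($V{\left(h,u \right)} = -9 - 26 = -35$)
$\left(-561 + 62\right) n{\left(6 \right)} + V{\left(-20,-38 \right)} = \left(-561 + 62\right) 6^{2} - 35 = \left(-499\right) 36 - 35 = -17964 - 35 = -17999$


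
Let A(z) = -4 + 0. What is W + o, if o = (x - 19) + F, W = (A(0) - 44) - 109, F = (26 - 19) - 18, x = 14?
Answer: -173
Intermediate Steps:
F = -11 (F = 7 - 18 = -11)
A(z) = -4
W = -157 (W = (-4 - 44) - 109 = -48 - 109 = -157)
o = -16 (o = (14 - 19) - 11 = -5 - 11 = -16)
W + o = -157 - 16 = -173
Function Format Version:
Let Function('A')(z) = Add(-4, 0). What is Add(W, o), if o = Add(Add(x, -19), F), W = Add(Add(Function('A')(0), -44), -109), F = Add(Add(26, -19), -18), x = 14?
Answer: -173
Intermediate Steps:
F = -11 (F = Add(7, -18) = -11)
Function('A')(z) = -4
W = -157 (W = Add(Add(-4, -44), -109) = Add(-48, -109) = -157)
o = -16 (o = Add(Add(14, -19), -11) = Add(-5, -11) = -16)
Add(W, o) = Add(-157, -16) = -173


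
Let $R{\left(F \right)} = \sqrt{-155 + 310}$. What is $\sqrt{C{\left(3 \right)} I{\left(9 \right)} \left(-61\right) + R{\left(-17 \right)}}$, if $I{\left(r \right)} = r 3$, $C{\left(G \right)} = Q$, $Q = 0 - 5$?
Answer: $\sqrt{8235 + \sqrt{155}} \approx 90.815$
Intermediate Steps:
$Q = -5$
$C{\left(G \right)} = -5$
$I{\left(r \right)} = 3 r$
$R{\left(F \right)} = \sqrt{155}$
$\sqrt{C{\left(3 \right)} I{\left(9 \right)} \left(-61\right) + R{\left(-17 \right)}} = \sqrt{- 5 \cdot 3 \cdot 9 \left(-61\right) + \sqrt{155}} = \sqrt{\left(-5\right) 27 \left(-61\right) + \sqrt{155}} = \sqrt{\left(-135\right) \left(-61\right) + \sqrt{155}} = \sqrt{8235 + \sqrt{155}}$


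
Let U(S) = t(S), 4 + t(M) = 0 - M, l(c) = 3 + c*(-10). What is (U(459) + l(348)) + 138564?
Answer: 134624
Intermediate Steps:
l(c) = 3 - 10*c
t(M) = -4 - M (t(M) = -4 + (0 - M) = -4 - M)
U(S) = -4 - S
(U(459) + l(348)) + 138564 = ((-4 - 1*459) + (3 - 10*348)) + 138564 = ((-4 - 459) + (3 - 3480)) + 138564 = (-463 - 3477) + 138564 = -3940 + 138564 = 134624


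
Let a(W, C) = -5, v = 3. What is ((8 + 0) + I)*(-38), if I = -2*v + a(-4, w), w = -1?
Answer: 114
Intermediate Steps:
I = -11 (I = -2*3 - 5 = -6 - 5 = -11)
((8 + 0) + I)*(-38) = ((8 + 0) - 11)*(-38) = (8 - 11)*(-38) = -3*(-38) = 114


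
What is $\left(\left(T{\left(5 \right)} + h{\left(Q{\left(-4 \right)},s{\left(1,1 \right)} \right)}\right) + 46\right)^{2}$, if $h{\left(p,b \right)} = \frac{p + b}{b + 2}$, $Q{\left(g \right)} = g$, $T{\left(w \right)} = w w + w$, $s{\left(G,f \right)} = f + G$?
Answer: $\frac{22801}{4} \approx 5700.3$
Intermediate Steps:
$s{\left(G,f \right)} = G + f$
$T{\left(w \right)} = w + w^{2}$ ($T{\left(w \right)} = w^{2} + w = w + w^{2}$)
$h{\left(p,b \right)} = \frac{b + p}{2 + b}$
$\left(\left(T{\left(5 \right)} + h{\left(Q{\left(-4 \right)},s{\left(1,1 \right)} \right)}\right) + 46\right)^{2} = \left(\left(5 \left(1 + 5\right) + \frac{\left(1 + 1\right) - 4}{2 + \left(1 + 1\right)}\right) + 46\right)^{2} = \left(\left(5 \cdot 6 + \frac{2 - 4}{2 + 2}\right) + 46\right)^{2} = \left(\left(30 + \frac{1}{4} \left(-2\right)\right) + 46\right)^{2} = \left(\left(30 - \frac{1}{2}\right) + 46\right)^{2} = \left(\frac{59}{2} + 46\right)^{2} = \left(\frac{151}{2}\right)^{2} = \frac{22801}{4}$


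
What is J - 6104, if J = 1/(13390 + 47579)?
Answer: -372154775/60969 ≈ -6104.0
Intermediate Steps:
J = 1/60969 ≈ 1.6402e-5
J - 6104 = 1/60969 - 6104 = -372154775/60969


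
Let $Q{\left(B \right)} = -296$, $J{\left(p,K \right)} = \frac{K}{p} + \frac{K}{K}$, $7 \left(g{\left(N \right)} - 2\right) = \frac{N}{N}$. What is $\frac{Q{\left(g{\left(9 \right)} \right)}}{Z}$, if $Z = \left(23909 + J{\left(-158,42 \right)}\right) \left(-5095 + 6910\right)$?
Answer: $- \frac{23384}{3428297235} \approx -6.8209 \cdot 10^{-6}$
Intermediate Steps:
$g{\left(N \right)} = \frac{15}{7}$ ($g{\left(N \right)} = 2 + \frac{N \frac{1}{N}}{7} = 2 + \frac{1}{7} \cdot 1 = 2 + \frac{1}{7} = \frac{15}{7}$)
$J{\left(p,K \right)} = 1 + \frac{K}{p}$ ($J{\left(p,K \right)} = \frac{K}{p} + 1 = 1 + \frac{K}{p}$)
$Z = \frac{3428297235}{79}$ ($Z = \left(23909 + \frac{42 - 158}{-158}\right) \left(-5095 + 6910\right) = \left(23909 - - \frac{58}{79}\right) 1815 = \left(23909 + \frac{58}{79}\right) 1815 = \frac{1888869}{79} \cdot 1815 = \frac{3428297235}{79} \approx 4.3396 \cdot 10^{7}$)
$\frac{Q{\left(g{\left(9 \right)} \right)}}{Z} = - \frac{296}{\frac{3428297235}{79}} = \left(-296\right) \frac{79}{3428297235} = - \frac{23384}{3428297235}$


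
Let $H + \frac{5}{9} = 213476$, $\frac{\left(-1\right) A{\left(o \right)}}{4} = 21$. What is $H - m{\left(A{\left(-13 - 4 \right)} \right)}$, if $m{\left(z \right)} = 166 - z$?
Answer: $\frac{1919029}{9} \approx 2.1323 \cdot 10^{5}$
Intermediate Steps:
$A{\left(o \right)} = -84$ ($A{\left(o \right)} = \left(-4\right) 21 = -84$)
$H = \frac{1921279}{9}$ ($H = - \frac{5}{9} + 213476 = \frac{1921279}{9} \approx 2.1348 \cdot 10^{5}$)
$H - m{\left(A{\left(-13 - 4 \right)} \right)} = \frac{1921279}{9} - \left(166 - -84\right) = \frac{1921279}{9} - \left(166 + 84\right) = \frac{1921279}{9} - 250 = \frac{1919029}{9}$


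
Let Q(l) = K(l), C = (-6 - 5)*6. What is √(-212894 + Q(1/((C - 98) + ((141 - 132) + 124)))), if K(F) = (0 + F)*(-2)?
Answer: 28*I*√260958/31 ≈ 461.4*I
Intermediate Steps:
K(F) = -2*F (K(F) = F*(-2) = -2*F)
C = -66 (C = -11*6 = -66)
Q(l) = -2*l
√(-212894 + Q(1/((C - 98) + ((141 - 132) + 124)))) = √(-212894 - 2/((-66 - 98) + ((141 - 132) + 124))) = √(-212894 - 2/(-164 + (9 + 124))) = √(-212894 - 2/(-164 + 133)) = √(-212894 - 2/(-31)) = √(-212894 - 2*(-1/31)) = √(-212894 + 2/31) = √(-6599712/31) = 28*I*√260958/31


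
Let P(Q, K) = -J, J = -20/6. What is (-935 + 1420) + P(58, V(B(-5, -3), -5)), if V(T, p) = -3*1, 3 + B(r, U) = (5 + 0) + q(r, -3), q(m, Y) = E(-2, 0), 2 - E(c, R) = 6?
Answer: 1465/3 ≈ 488.33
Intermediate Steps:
E(c, R) = -4 (E(c, R) = 2 - 1*6 = 2 - 6 = -4)
q(m, Y) = -4
J = -10/3 (J = -20/6 = -5*⅔ = -10/3 ≈ -3.3333)
B(r, U) = -2 (B(r, U) = -3 + ((5 + 0) - 4) = -3 + (5 - 4) = -3 + 1 = -2)
V(T, p) = -3
P(Q, K) = 10/3 (P(Q, K) = -1*(-10/3) = 10/3)
(-935 + 1420) + P(58, V(B(-5, -3), -5)) = (-935 + 1420) + 10/3 = 485 + 10/3 = 1465/3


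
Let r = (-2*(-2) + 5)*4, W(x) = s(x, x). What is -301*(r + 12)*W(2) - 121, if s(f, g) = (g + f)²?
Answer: -231289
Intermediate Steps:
s(f, g) = (f + g)²
W(x) = 4*x² (W(x) = (x + x)² = (2*x)² = 4*x²)
r = 36 (r = (4 + 5)*4 = 9*4 = 36)
-301*(r + 12)*W(2) - 121 = -301*(36 + 12)*4*2² - 121 = -14448*4*4 - 121 = -14448*16 - 121 = -301*768 - 121 = -231168 - 121 = -231289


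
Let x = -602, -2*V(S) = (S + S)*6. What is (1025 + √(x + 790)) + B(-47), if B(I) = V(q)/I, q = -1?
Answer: 48169/47 + 2*√47 ≈ 1038.6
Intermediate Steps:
V(S) = -6*S (V(S) = -(S + S)*6/2 = -2*S*6/2 = -6*S)
B(I) = 6/I (B(I) = (-6*(-1))/I = 6/I)
(1025 + √(x + 790)) + B(-47) = (1025 + √(-602 + 790)) + 6/(-47) = (1025 + √188) + 6*(-1/47) = (1025 + 2*√47) - 6/47 = 48169/47 + 2*√47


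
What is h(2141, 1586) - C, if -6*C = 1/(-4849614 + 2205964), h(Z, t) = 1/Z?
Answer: 15859759/33960327900 ≈ 0.00046701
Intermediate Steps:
C = 1/15861900 (C = -1/(6*(-4849614 + 2205964)) = -⅙/(-2643650) = -⅙*(-1/2643650) = 1/15861900 ≈ 6.3044e-8)
h(2141, 1586) - C = 1/2141 - 1*1/15861900 = 1/2141 - 1/15861900 = 15859759/33960327900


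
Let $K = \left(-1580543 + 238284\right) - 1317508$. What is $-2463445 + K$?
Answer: $-5123212$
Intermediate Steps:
$K = -2659767$ ($K = -1342259 - 1317508 = -2659767$)
$-2463445 + K = -2463445 - 2659767 = -5123212$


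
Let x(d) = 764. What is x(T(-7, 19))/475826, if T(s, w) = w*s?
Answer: 382/237913 ≈ 0.0016056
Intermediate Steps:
T(s, w) = s*w
x(T(-7, 19))/475826 = 764/475826 = 764*(1/475826) = 382/237913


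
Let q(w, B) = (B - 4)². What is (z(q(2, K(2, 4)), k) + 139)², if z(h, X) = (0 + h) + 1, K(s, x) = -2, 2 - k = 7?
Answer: 30976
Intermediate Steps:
k = -5 (k = 2 - 1*7 = 2 - 7 = -5)
q(w, B) = (-4 + B)²
z(h, X) = 1 + h (z(h, X) = h + 1 = 1 + h)
(z(q(2, K(2, 4)), k) + 139)² = ((1 + (-4 - 2)²) + 139)² = ((1 + (-6)²) + 139)² = ((1 + 36) + 139)² = (37 + 139)² = 176² = 30976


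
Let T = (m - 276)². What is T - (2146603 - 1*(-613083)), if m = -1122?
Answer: -805282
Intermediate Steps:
T = 1954404 (T = (-1122 - 276)² = (-1398)² = 1954404)
T - (2146603 - 1*(-613083)) = 1954404 - (2146603 - 1*(-613083)) = 1954404 - (2146603 + 613083) = 1954404 - 1*2759686 = 1954404 - 2759686 = -805282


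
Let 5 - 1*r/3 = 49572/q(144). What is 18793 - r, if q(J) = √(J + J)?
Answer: 18778 + 12393*√2/2 ≈ 27541.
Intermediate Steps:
q(J) = √2*√J (q(J) = √(2*J) = √2*√J)
r = 15 - 12393*√2/2 (r = 15 - 148716/(√2*√144) = 15 - 148716/(√2*12) = 15 - 148716/(12*√2) = 15 - 148716*√2/24 = 15 - 12393*√2/2 ≈ -8748.2)
18793 - r = 18793 - (15 - 12393*√2/2) = 18793 + (-15 + 12393*√2/2) = 18778 + 12393*√2/2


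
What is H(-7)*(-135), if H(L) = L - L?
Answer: 0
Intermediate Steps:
H(L) = 0
H(-7)*(-135) = 0*(-135) = 0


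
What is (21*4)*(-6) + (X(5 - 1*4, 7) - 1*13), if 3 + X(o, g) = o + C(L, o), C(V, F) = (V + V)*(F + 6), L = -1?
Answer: -533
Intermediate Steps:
C(V, F) = 2*V*(6 + F) (C(V, F) = (2*V)*(6 + F) = 2*V*(6 + F))
X(o, g) = -15 - o (X(o, g) = -3 + (o + 2*(-1)*(6 + o)) = -3 + (o + (-12 - 2*o)) = -3 + (-12 - o) = -15 - o)
(21*4)*(-6) + (X(5 - 1*4, 7) - 1*13) = (21*4)*(-6) + ((-15 - (5 - 1*4)) - 1*13) = 84*(-6) + ((-15 - (5 - 4)) - 13) = -504 + ((-15 - 1*1) - 13) = -504 + ((-15 - 1) - 13) = -504 + (-16 - 13) = -504 - 29 = -533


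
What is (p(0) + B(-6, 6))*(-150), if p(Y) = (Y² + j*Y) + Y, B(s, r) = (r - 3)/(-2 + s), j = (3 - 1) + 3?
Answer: 225/4 ≈ 56.250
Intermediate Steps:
j = 5 (j = 2 + 3 = 5)
B(s, r) = (-3 + r)/(-2 + s)
p(Y) = Y² + 6*Y (p(Y) = (Y² + 5*Y) + Y = Y² + 6*Y)
(p(0) + B(-6, 6))*(-150) = (0*(6 + 0) + (-3 + 6)/(-2 - 6))*(-150) = (0*6 + 3/(-8))*(-150) = (0 - ⅛*3)*(-150) = (0 - 3/8)*(-150) = -3/8*(-150) = 225/4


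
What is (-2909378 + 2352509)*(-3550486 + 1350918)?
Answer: 1224871232592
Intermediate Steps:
(-2909378 + 2352509)*(-3550486 + 1350918) = -556869*(-2199568) = 1224871232592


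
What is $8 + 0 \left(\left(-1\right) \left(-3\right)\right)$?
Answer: $8$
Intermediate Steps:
$8 + 0 \left(\left(-1\right) \left(-3\right)\right) = 8 + 0 \cdot 3 = 8 + 0 = 8$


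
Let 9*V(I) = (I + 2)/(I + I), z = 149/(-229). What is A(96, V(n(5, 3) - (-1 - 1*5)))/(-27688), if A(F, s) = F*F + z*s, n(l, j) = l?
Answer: -417869935/1255429296 ≈ -0.33285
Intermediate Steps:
z = -149/229 (z = 149*(-1/229) = -149/229 ≈ -0.65065)
V(I) = (2 + I)/(18*I) (V(I) = ((I + 2)/(I + I))/9 = ((2 + I)/((2*I)))/9 = ((2 + I)*(1/(2*I)))/9 = ((2 + I)/(2*I))/9 = (2 + I)/(18*I))
A(F, s) = F² - 149*s/229 (A(F, s) = F*F - 149*s/229 = F² - 149*s/229)
A(96, V(n(5, 3) - (-1 - 1*5)))/(-27688) = (96² - 149*(2 + (5 - (-1 - 1*5)))/(4122*(5 - (-1 - 1*5))))/(-27688) = (9216 - 149*(2 + (5 - (-1 - 5)))/(4122*(5 - (-1 - 5))))*(-1/27688) = (9216 - 149*(2 + (5 - 1*(-6)))/(4122*(5 - 1*(-6))))*(-1/27688) = (9216 - 149*(2 + (5 + 6))/(4122*(5 + 6)))*(-1/27688) = (9216 - 149*(2 + 11)/(4122*11))*(-1/27688) = (9216 - 149*13/(4122*11))*(-1/27688) = (9216 - 149/229*13/198)*(-1/27688) = (9216 - 1937/45342)*(-1/27688) = (417869935/45342)*(-1/27688) = -417869935/1255429296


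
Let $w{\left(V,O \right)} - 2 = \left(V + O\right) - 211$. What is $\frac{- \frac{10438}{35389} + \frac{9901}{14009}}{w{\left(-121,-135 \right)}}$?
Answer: $- \frac{204160547}{230530492965} \approx -0.00088561$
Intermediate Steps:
$w{\left(V,O \right)} = -209 + O + V$ ($w{\left(V,O \right)} = 2 - \left(211 - O - V\right) = 2 + \left(-211 + O + V\right) = -209 + O + V$)
$\frac{- \frac{10438}{35389} + \frac{9901}{14009}}{w{\left(-121,-135 \right)}} = \frac{- \frac{10438}{35389} + \frac{9901}{14009}}{-209 - 135 - 121} = \frac{\left(-10438\right) \frac{1}{35389} + 9901 \cdot \frac{1}{14009}}{-465} = \left(- \frac{10438}{35389} + \frac{9901}{14009}\right) \left(- \frac{1}{465}\right) = \frac{204160547}{495764501} \left(- \frac{1}{465}\right) = - \frac{204160547}{230530492965}$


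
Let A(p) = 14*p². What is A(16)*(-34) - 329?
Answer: -122185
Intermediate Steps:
A(16)*(-34) - 329 = (14*16²)*(-34) - 329 = (14*256)*(-34) - 329 = 3584*(-34) - 329 = -121856 - 329 = -122185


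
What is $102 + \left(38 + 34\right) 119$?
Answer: $8670$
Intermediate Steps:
$102 + \left(38 + 34\right) 119 = 102 + 72 \cdot 119 = 102 + 8568 = 8670$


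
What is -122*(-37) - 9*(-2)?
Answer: 4532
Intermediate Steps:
-122*(-37) - 9*(-2) = 4514 + 18 = 4532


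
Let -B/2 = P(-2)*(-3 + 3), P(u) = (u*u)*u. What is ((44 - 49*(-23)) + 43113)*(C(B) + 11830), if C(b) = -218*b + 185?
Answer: 532072260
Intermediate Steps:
P(u) = u³ (P(u) = u²*u = u³)
B = 0 (B = -2*(-2)³*(-3 + 3) = -(-16)*0 = -2*0 = 0)
C(b) = 185 - 218*b
((44 - 49*(-23)) + 43113)*(C(B) + 11830) = ((44 - 49*(-23)) + 43113)*((185 - 218*0) + 11830) = ((44 + 1127) + 43113)*((185 + 0) + 11830) = (1171 + 43113)*(185 + 11830) = 44284*12015 = 532072260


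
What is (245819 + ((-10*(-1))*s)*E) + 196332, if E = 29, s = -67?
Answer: 422721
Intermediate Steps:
(245819 + ((-10*(-1))*s)*E) + 196332 = (245819 + (-10*(-1)*(-67))*29) + 196332 = (245819 + (10*(-67))*29) + 196332 = (245819 - 670*29) + 196332 = (245819 - 19430) + 196332 = 226389 + 196332 = 422721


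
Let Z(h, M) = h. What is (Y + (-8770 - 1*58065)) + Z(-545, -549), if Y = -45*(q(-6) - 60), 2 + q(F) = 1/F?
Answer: -129165/2 ≈ -64583.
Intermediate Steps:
q(F) = -2 + 1/F
Y = 5595/2 (Y = -45*((-2 + 1/(-6)) - 60) = -45*((-2 - 1/6) - 60) = -45*(-13/6 - 60) = -45*(-373/6) = 5595/2 ≈ 2797.5)
(Y + (-8770 - 1*58065)) + Z(-545, -549) = (5595/2 + (-8770 - 1*58065)) - 545 = (5595/2 + (-8770 - 58065)) - 545 = (5595/2 - 66835) - 545 = -128075/2 - 545 = -129165/2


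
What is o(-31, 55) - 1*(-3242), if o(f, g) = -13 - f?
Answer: 3260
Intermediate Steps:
o(-31, 55) - 1*(-3242) = (-13 - 1*(-31)) - 1*(-3242) = (-13 + 31) + 3242 = 18 + 3242 = 3260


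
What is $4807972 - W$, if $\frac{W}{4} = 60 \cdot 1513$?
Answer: $4444852$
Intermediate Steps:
$W = 363120$ ($W = 4 \cdot 60 \cdot 1513 = 4 \cdot 90780 = 363120$)
$4807972 - W = 4807972 - 363120 = 4444852$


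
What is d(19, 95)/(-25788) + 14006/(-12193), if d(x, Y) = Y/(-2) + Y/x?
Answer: -721337051/628866168 ≈ -1.1470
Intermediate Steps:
d(x, Y) = -Y/2 + Y/x (d(x, Y) = Y*(-½) + Y/x = -Y/2 + Y/x)
d(19, 95)/(-25788) + 14006/(-12193) = (-½*95 + 95/19)/(-25788) + 14006/(-12193) = (-95/2 + 95*(1/19))*(-1/25788) + 14006*(-1/12193) = (-95/2 + 5)*(-1/25788) - 14006/12193 = -85/2*(-1/25788) - 14006/12193 = 85/51576 - 14006/12193 = -721337051/628866168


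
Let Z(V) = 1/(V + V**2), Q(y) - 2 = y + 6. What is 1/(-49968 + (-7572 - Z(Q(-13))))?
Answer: -20/1150801 ≈ -1.7379e-5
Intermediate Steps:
Q(y) = 8 + y (Q(y) = 2 + (y + 6) = 2 + (6 + y) = 8 + y)
1/(-49968 + (-7572 - Z(Q(-13)))) = 1/(-49968 + (-7572 - 1/((8 - 13)*(1 + (8 - 13))))) = 1/(-49968 + (-7572 - 1/((-5)*(1 - 5)))) = 1/(-49968 + (-7572 - (-1)/(5*(-4)))) = 1/(-49968 + (-7572 - (-1)*(-1)/(5*4))) = 1/(-49968 + (-7572 - 1*1/20)) = 1/(-49968 + (-7572 - 1/20)) = 1/(-49968 - 151441/20) = 1/(-1150801/20) = -20/1150801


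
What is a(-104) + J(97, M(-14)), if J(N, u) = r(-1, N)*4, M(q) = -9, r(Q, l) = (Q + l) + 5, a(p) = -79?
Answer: 325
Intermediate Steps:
r(Q, l) = 5 + Q + l
J(N, u) = 16 + 4*N (J(N, u) = (5 - 1 + N)*4 = (4 + N)*4 = 16 + 4*N)
a(-104) + J(97, M(-14)) = -79 + (16 + 4*97) = -79 + (16 + 388) = -79 + 404 = 325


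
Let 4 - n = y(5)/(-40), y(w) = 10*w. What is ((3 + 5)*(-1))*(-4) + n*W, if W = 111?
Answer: 2459/4 ≈ 614.75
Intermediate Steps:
n = 21/4 (n = 4 - 10*5/(-40) = 4 - 50*(-1)/40 = 4 - 1*(-5/4) = 4 + 5/4 = 21/4 ≈ 5.2500)
((3 + 5)*(-1))*(-4) + n*W = ((3 + 5)*(-1))*(-4) + (21/4)*111 = (8*(-1))*(-4) + 2331/4 = -8*(-4) + 2331/4 = 32 + 2331/4 = 2459/4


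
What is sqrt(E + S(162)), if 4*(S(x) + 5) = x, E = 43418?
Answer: sqrt(173814)/2 ≈ 208.46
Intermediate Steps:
S(x) = -5 + x/4
sqrt(E + S(162)) = sqrt(43418 + (-5 + (1/4)*162)) = sqrt(43418 + (-5 + 81/2)) = sqrt(43418 + 71/2) = sqrt(86907/2) = sqrt(173814)/2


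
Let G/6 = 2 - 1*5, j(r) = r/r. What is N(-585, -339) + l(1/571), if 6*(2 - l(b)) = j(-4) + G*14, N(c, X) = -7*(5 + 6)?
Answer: -199/6 ≈ -33.167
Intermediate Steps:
j(r) = 1
G = -18 (G = 6*(2 - 1*5) = 6*(2 - 5) = 6*(-3) = -18)
N(c, X) = -77 (N(c, X) = -7*11 = -77)
l(b) = 263/6 (l(b) = 2 - (1 - 18*14)/6 = 2 - (1 - 252)/6 = 2 - ⅙*(-251) = 2 + 251/6 = 263/6)
N(-585, -339) + l(1/571) = -77 + 263/6 = -199/6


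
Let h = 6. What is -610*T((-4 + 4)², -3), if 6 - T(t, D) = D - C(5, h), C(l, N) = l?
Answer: -8540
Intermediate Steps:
T(t, D) = 11 - D (T(t, D) = 6 - (D - 1*5) = 6 - (D - 5) = 6 - (-5 + D) = 6 + (5 - D) = 11 - D)
-610*T((-4 + 4)², -3) = -610*(11 - 1*(-3)) = -610*(11 + 3) = -610*14 = -8540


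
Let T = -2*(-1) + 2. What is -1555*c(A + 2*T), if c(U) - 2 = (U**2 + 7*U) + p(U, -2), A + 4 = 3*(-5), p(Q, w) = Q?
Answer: -54425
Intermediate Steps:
T = 4 (T = 2 + 2 = 4)
A = -19 (A = -4 + 3*(-5) = -4 - 15 = -19)
c(U) = 2 + U**2 + 8*U (c(U) = 2 + ((U**2 + 7*U) + U) = 2 + (U**2 + 8*U) = 2 + U**2 + 8*U)
-1555*c(A + 2*T) = -1555*(2 + (-19 + 2*4)**2 + 8*(-19 + 2*4)) = -1555*(2 + (-19 + 8)**2 + 8*(-19 + 8)) = -1555*(2 + (-11)**2 + 8*(-11)) = -1555*(2 + 121 - 88) = -1555*35 = -54425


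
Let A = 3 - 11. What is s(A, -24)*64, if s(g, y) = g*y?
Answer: 12288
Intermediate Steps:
A = -8
s(A, -24)*64 = -8*(-24)*64 = 192*64 = 12288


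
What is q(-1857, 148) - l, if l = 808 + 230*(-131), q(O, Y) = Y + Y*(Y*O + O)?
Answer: -40921094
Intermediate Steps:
q(O, Y) = Y + Y*(O + O*Y) (q(O, Y) = Y + Y*(O*Y + O) = Y + Y*(O + O*Y))
l = -29322 (l = 808 - 30130 = -29322)
q(-1857, 148) - l = 148*(1 - 1857 - 1857*148) - 1*(-29322) = 148*(1 - 1857 - 274836) + 29322 = 148*(-276692) + 29322 = -40950416 + 29322 = -40921094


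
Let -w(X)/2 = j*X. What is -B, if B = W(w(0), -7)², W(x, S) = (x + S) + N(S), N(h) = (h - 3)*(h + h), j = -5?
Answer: -17689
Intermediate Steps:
N(h) = 2*h*(-3 + h) (N(h) = (-3 + h)*(2*h) = 2*h*(-3 + h))
w(X) = 10*X (w(X) = -(-10)*X = 10*X)
W(x, S) = S + x + 2*S*(-3 + S) (W(x, S) = (x + S) + 2*S*(-3 + S) = (S + x) + 2*S*(-3 + S) = S + x + 2*S*(-3 + S))
B = 17689 (B = (-7 + 10*0 + 2*(-7)*(-3 - 7))² = (-7 + 0 + 2*(-7)*(-10))² = (-7 + 0 + 140)² = 133² = 17689)
-B = -1*17689 = -17689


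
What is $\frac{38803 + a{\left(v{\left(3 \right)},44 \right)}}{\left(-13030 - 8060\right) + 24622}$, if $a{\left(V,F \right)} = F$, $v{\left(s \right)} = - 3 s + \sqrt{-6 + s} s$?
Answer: $\frac{38847}{3532} \approx 10.999$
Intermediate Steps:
$v{\left(s \right)} = - 3 s + s \sqrt{-6 + s}$
$\frac{38803 + a{\left(v{\left(3 \right)},44 \right)}}{\left(-13030 - 8060\right) + 24622} = \frac{38803 + 44}{\left(-13030 - 8060\right) + 24622} = \frac{38847}{\left(-13030 - 8060\right) + 24622} = \frac{38847}{-21090 + 24622} = \frac{38847}{3532}$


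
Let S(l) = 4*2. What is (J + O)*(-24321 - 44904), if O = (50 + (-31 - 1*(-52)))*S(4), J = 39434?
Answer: -2769138450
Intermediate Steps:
S(l) = 8
O = 568 (O = (50 + (-31 - 1*(-52)))*8 = (50 + (-31 + 52))*8 = (50 + 21)*8 = 71*8 = 568)
(J + O)*(-24321 - 44904) = (39434 + 568)*(-24321 - 44904) = 40002*(-69225) = -2769138450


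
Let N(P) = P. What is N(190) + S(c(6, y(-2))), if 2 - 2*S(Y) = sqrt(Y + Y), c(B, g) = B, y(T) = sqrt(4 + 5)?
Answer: 191 - sqrt(3) ≈ 189.27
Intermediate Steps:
y(T) = 3 (y(T) = sqrt(9) = 3)
S(Y) = 1 - sqrt(2)*sqrt(Y)/2 (S(Y) = 1 - sqrt(Y + Y)/2 = 1 - sqrt(2)*sqrt(Y)/2)
N(190) + S(c(6, y(-2))) = 190 + (1 - sqrt(2)*sqrt(6)/2) = 190 + (1 - sqrt(3)) = 191 - sqrt(3)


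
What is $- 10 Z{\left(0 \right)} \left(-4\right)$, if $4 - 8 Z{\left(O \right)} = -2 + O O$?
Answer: $30$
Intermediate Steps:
$Z{\left(O \right)} = \frac{3}{4} - \frac{O^{2}}{8}$ ($Z{\left(O \right)} = \frac{1}{2} - \frac{-2 + O O}{8} = \frac{1}{2} - \frac{-2 + O^{2}}{8} = \frac{1}{2} - \left(- \frac{1}{4} + \frac{O^{2}}{8}\right) = \frac{3}{4} - \frac{O^{2}}{8}$)
$- 10 Z{\left(0 \right)} \left(-4\right) = - 10 \left(\frac{3}{4} - \frac{0^{2}}{8}\right) \left(-4\right) = - 10 \left(\frac{3}{4} - 0\right) \left(-4\right) = - 10 \left(\frac{3}{4} + 0\right) \left(-4\right) = \left(-10\right) \frac{3}{4} \left(-4\right) = \left(- \frac{15}{2}\right) \left(-4\right) = 30$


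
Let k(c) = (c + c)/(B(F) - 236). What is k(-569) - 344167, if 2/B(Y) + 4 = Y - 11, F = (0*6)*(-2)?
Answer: -609511222/1771 ≈ -3.4416e+5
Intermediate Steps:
F = 0 (F = 0*(-2) = 0)
B(Y) = 2/(-15 + Y) (B(Y) = 2/(-4 + (Y - 11)) = 2/(-4 + (-11 + Y)) = 2/(-15 + Y))
k(c) = -15*c/1771 (k(c) = (c + c)/(2/(-15 + 0) - 236) = (2*c)/(2/(-15) - 236) = (2*c)/(2*(-1/15) - 236) = (2*c)/(-2/15 - 236) = (2*c)/(-3542/15) = (2*c)*(-15/3542) = -15*c/1771)
k(-569) - 344167 = -15/1771*(-569) - 344167 = 8535/1771 - 344167 = -609511222/1771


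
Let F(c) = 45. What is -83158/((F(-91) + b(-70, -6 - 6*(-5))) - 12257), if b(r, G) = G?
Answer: 41579/6094 ≈ 6.8229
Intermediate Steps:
-83158/((F(-91) + b(-70, -6 - 6*(-5))) - 12257) = -83158/((45 + (-6 - 6*(-5))) - 12257) = -83158/((45 + (-6 + 30)) - 12257) = -83158/((45 + 24) - 12257) = -83158/(69 - 12257) = -83158/(-12188) = -83158*(-1/12188) = 41579/6094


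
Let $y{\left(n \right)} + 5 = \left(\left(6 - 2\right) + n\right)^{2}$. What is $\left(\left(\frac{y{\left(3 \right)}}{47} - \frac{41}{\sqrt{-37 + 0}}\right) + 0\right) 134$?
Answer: $\frac{5896}{47} + \frac{5494 i \sqrt{37}}{37} \approx 125.45 + 903.21 i$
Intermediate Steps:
$y{\left(n \right)} = -5 + \left(4 + n\right)^{2}$ ($y{\left(n \right)} = -5 + \left(\left(6 - 2\right) + n\right)^{2} = -5 + \left(4 + n\right)^{2}$)
$\left(\left(\frac{y{\left(3 \right)}}{47} - \frac{41}{\sqrt{-37 + 0}}\right) + 0\right) 134 = \left(\left(\frac{-5 + \left(4 + 3\right)^{2}}{47} - \frac{41}{\sqrt{-37 + 0}}\right) + 0\right) 134 = \left(\left(\left(-5 + 7^{2}\right) \frac{1}{47} - \frac{41}{\sqrt{-37}}\right) + 0\right) 134 = \left(\left(\left(-5 + 49\right) \frac{1}{47} - \frac{41}{i \sqrt{37}}\right) + 0\right) 134 = \left(\left(44 \cdot \frac{1}{47} - 41 \left(- \frac{i \sqrt{37}}{37}\right)\right) + 0\right) 134 = \left(\left(\frac{44}{47} + \frac{41 i \sqrt{37}}{37}\right) + 0\right) 134 = \left(\frac{44}{47} + \frac{41 i \sqrt{37}}{37}\right) 134 = \frac{5896}{47} + \frac{5494 i \sqrt{37}}{37}$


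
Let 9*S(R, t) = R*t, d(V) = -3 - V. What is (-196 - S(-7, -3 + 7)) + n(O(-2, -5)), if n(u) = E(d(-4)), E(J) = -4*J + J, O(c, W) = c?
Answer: -1763/9 ≈ -195.89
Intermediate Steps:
E(J) = -3*J
S(R, t) = R*t/9 (S(R, t) = (R*t)/9 = R*t/9)
n(u) = -3 (n(u) = -3*(-3 - 1*(-4)) = -3*(-3 + 4) = -3*1 = -3)
(-196 - S(-7, -3 + 7)) + n(O(-2, -5)) = (-196 - (-7)*(-3 + 7)/9) - 3 = (-196 - (-7)*4/9) - 3 = (-196 - 1*(-28/9)) - 3 = (-196 + 28/9) - 3 = -1736/9 - 3 = -1763/9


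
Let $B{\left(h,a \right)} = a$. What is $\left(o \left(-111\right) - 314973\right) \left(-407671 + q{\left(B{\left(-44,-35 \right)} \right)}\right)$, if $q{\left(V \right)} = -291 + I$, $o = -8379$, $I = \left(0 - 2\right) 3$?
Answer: $-250939484928$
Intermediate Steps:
$I = -6$ ($I = \left(-2\right) 3 = -6$)
$q{\left(V \right)} = -297$ ($q{\left(V \right)} = -291 - 6 = -297$)
$\left(o \left(-111\right) - 314973\right) \left(-407671 + q{\left(B{\left(-44,-35 \right)} \right)}\right) = \left(\left(-8379\right) \left(-111\right) - 314973\right) \left(-407671 - 297\right) = \left(930069 - 314973\right) \left(-407968\right) = 615096 \left(-407968\right) = -250939484928$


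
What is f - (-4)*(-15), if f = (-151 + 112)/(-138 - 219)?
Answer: -7127/119 ≈ -59.891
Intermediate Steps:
f = 13/119 (f = -39/(-357) = -39*(-1/357) = 13/119 ≈ 0.10924)
f - (-4)*(-15) = 13/119 - (-4)*(-15) = 13/119 - 1*60 = 13/119 - 60 = -7127/119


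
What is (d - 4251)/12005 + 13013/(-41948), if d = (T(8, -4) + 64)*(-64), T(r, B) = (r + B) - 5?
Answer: -503676349/503585740 ≈ -1.0002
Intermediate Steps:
T(r, B) = -5 + B + r (T(r, B) = (B + r) - 5 = -5 + B + r)
d = -4032 (d = ((-5 - 4 + 8) + 64)*(-64) = (-1 + 64)*(-64) = 63*(-64) = -4032)
(d - 4251)/12005 + 13013/(-41948) = (-4032 - 4251)/12005 + 13013/(-41948) = -8283*1/12005 + 13013*(-1/41948) = -8283/12005 - 13013/41948 = -503676349/503585740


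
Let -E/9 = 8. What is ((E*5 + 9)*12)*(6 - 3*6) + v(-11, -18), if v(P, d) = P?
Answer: 50533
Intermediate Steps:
E = -72 (E = -9*8 = -72)
((E*5 + 9)*12)*(6 - 3*6) + v(-11, -18) = ((-72*5 + 9)*12)*(6 - 3*6) - 11 = ((-360 + 9)*12)*(6 - 18) - 11 = -351*12*(-12) - 11 = -4212*(-12) - 11 = 50544 - 11 = 50533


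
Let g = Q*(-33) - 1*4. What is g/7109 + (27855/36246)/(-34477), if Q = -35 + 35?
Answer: -1732211521/2961261869426 ≈ -0.00058496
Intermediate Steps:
Q = 0
g = -4 (g = 0*(-33) - 1*4 = 0 - 4 = -4)
g/7109 + (27855/36246)/(-34477) = -4/7109 + (27855/36246)/(-34477) = -4*1/7109 + (27855*(1/36246))*(-1/34477) = -4/7109 + (9285/12082)*(-1/34477) = -4/7109 - 9285/416551114 = -1732211521/2961261869426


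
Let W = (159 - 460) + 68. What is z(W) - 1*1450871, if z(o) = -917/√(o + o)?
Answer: -1450871 + 917*I*√466/466 ≈ -1.4509e+6 + 42.479*I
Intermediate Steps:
W = -233 (W = -301 + 68 = -233)
z(o) = -917*√2/(2*√o)
z(W) - 1*1450871 = -917*√2/(2*√(-233)) - 1*1450871 = -917*√2*(-I*√233/233)/2 - 1450871 = 917*I*√466/466 - 1450871 = -1450871 + 917*I*√466/466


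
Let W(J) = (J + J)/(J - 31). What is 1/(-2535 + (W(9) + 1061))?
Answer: -11/16223 ≈ -0.00067805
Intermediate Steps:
W(J) = 2*J/(-31 + J) (W(J) = (2*J)/(-31 + J) = 2*J/(-31 + J))
1/(-2535 + (W(9) + 1061)) = 1/(-2535 + (2*9/(-31 + 9) + 1061)) = 1/(-2535 + (2*9/(-22) + 1061)) = 1/(-2535 + (2*9*(-1/22) + 1061)) = 1/(-2535 + (-9/11 + 1061)) = 1/(-2535 + 11662/11) = 1/(-16223/11) = -11/16223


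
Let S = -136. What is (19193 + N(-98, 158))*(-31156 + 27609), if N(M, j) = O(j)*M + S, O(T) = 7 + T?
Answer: -10240189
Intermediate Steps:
N(M, j) = -136 + M*(7 + j) (N(M, j) = (7 + j)*M - 136 = M*(7 + j) - 136 = -136 + M*(7 + j))
(19193 + N(-98, 158))*(-31156 + 27609) = (19193 + (-136 - 98*(7 + 158)))*(-31156 + 27609) = (19193 + (-136 - 98*165))*(-3547) = (19193 + (-136 - 16170))*(-3547) = (19193 - 16306)*(-3547) = 2887*(-3547) = -10240189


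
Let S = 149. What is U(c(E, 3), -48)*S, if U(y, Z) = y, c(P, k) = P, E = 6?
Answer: 894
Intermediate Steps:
U(c(E, 3), -48)*S = 6*149 = 894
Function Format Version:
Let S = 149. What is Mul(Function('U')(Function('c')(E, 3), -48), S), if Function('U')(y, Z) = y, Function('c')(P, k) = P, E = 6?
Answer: 894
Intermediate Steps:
Mul(Function('U')(Function('c')(E, 3), -48), S) = Mul(6, 149) = 894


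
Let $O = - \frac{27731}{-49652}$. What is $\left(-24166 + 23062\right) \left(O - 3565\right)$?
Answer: $\frac{48846935124}{12413} \approx 3.9351 \cdot 10^{6}$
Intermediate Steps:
$O = \frac{27731}{49652}$ ($O = \left(-27731\right) \left(- \frac{1}{49652}\right) = \frac{27731}{49652} \approx 0.55851$)
$\left(-24166 + 23062\right) \left(O - 3565\right) = \left(-24166 + 23062\right) \left(\frac{27731}{49652} - 3565\right) = \left(-1104\right) \left(- \frac{176981649}{49652}\right) = \frac{48846935124}{12413}$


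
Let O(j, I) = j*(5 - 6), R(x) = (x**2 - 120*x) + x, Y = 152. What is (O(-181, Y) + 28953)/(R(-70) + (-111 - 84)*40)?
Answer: 14567/2715 ≈ 5.3654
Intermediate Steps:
R(x) = x**2 - 119*x
O(j, I) = -j (O(j, I) = j*(-1) = -j)
(O(-181, Y) + 28953)/(R(-70) + (-111 - 84)*40) = (-1*(-181) + 28953)/(-70*(-119 - 70) + (-111 - 84)*40) = (181 + 28953)/(-70*(-189) - 195*40) = 29134/(13230 - 7800) = 29134/5430 = 29134*(1/5430) = 14567/2715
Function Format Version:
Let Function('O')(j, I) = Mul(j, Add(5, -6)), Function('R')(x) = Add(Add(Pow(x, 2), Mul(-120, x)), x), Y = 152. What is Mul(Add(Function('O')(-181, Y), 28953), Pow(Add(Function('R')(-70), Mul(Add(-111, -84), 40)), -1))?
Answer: Rational(14567, 2715) ≈ 5.3654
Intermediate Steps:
Function('R')(x) = Add(Pow(x, 2), Mul(-119, x))
Function('O')(j, I) = Mul(-1, j) (Function('O')(j, I) = Mul(j, -1) = Mul(-1, j))
Mul(Add(Function('O')(-181, Y), 28953), Pow(Add(Function('R')(-70), Mul(Add(-111, -84), 40)), -1)) = Mul(Add(Mul(-1, -181), 28953), Pow(Add(Mul(-70, Add(-119, -70)), Mul(Add(-111, -84), 40)), -1)) = Mul(Add(181, 28953), Pow(Add(Mul(-70, -189), Mul(-195, 40)), -1)) = Mul(29134, Pow(Add(13230, -7800), -1)) = Mul(29134, Pow(5430, -1)) = Mul(29134, Rational(1, 5430)) = Rational(14567, 2715)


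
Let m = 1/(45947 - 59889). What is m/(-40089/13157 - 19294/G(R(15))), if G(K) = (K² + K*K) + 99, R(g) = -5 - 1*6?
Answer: 407867/339071350054 ≈ 1.2029e-6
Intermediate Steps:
R(g) = -11 (R(g) = -5 - 6 = -11)
G(K) = 99 + 2*K² (G(K) = (K² + K²) + 99 = 2*K² + 99 = 99 + 2*K²)
m = -1/13942 (m = 1/(-13942) = -1/13942 ≈ -7.1726e-5)
m/(-40089/13157 - 19294/G(R(15))) = -1/(13942*(-40089/13157 - 19294/(99 + 2*(-11)²))) = -1/(13942*(-40089*1/13157 - 19294/(99 + 2*121))) = -1/(13942*(-40089/13157 - 19294/(99 + 242))) = -1/(13942*(-40089/13157 - 19294/341)) = -1/(13942*(-40089/13157 - 19294*1/341)) = -1/(13942*(-40089/13157 - 1754/31)) = -1/(13942*(-24320137/407867)) = -1/13942*(-407867/24320137) = 407867/339071350054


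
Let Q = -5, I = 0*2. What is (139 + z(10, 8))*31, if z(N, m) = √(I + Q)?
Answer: 4309 + 31*I*√5 ≈ 4309.0 + 69.318*I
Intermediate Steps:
I = 0
z(N, m) = I*√5 (z(N, m) = √(0 - 5) = √(-5) = I*√5)
(139 + z(10, 8))*31 = (139 + I*√5)*31 = 4309 + 31*I*√5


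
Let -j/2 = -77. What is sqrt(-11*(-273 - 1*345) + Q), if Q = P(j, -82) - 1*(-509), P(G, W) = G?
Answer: 3*sqrt(829) ≈ 86.377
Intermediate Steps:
j = 154 (j = -2*(-77) = 154)
Q = 663 (Q = 154 - 1*(-509) = 154 + 509 = 663)
sqrt(-11*(-273 - 1*345) + Q) = sqrt(-11*(-273 - 1*345) + 663) = sqrt(-11*(-273 - 345) + 663) = sqrt(-11*(-618) + 663) = sqrt(6798 + 663) = sqrt(7461) = 3*sqrt(829)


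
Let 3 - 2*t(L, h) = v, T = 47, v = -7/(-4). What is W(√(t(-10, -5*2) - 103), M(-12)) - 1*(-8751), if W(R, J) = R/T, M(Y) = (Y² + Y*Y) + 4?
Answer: 8751 + 3*I*√182/188 ≈ 8751.0 + 0.21528*I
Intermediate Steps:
v = 7/4 (v = -7*(-¼) = 7/4 ≈ 1.7500)
t(L, h) = 5/8 (t(L, h) = 3/2 - ½*7/4 = 3/2 - 7/8 = 5/8)
M(Y) = 4 + 2*Y² (M(Y) = (Y² + Y²) + 4 = 2*Y² + 4 = 4 + 2*Y²)
W(R, J) = R/47
W(√(t(-10, -5*2) - 103), M(-12)) - 1*(-8751) = √(5/8 - 103)/47 - 1*(-8751) = √(-819/8)/47 + 8751 = (3*I*√182/4)/47 + 8751 = 3*I*√182/188 + 8751 = 8751 + 3*I*√182/188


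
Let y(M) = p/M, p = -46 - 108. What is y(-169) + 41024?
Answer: 6933210/169 ≈ 41025.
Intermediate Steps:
p = -154
y(M) = -154/M
y(-169) + 41024 = -154/(-169) + 41024 = -154*(-1/169) + 41024 = 154/169 + 41024 = 6933210/169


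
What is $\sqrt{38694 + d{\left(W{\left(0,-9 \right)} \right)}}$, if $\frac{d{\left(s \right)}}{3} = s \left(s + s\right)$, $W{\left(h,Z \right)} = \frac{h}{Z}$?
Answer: $\sqrt{38694} \approx 196.71$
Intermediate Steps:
$d{\left(s \right)} = 6 s^{2}$ ($d{\left(s \right)} = 3 s \left(s + s\right) = 3 s 2 s = 3 \cdot 2 s^{2} = 6 s^{2}$)
$\sqrt{38694 + d{\left(W{\left(0,-9 \right)} \right)}} = \sqrt{38694 + 6 \left(\frac{0}{-9}\right)^{2}} = \sqrt{38694 + 6 \left(0 \left(- \frac{1}{9}\right)\right)^{2}} = \sqrt{38694 + 6 \cdot 0^{2}} = \sqrt{38694 + 6 \cdot 0} = \sqrt{38694 + 0} = \sqrt{38694}$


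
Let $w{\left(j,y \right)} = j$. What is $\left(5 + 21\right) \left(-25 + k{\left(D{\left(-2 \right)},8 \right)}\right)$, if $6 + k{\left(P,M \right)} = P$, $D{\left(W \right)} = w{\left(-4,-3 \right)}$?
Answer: $-910$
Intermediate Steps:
$D{\left(W \right)} = -4$
$k{\left(P,M \right)} = -6 + P$
$\left(5 + 21\right) \left(-25 + k{\left(D{\left(-2 \right)},8 \right)}\right) = \left(5 + 21\right) \left(-25 - 10\right) = 26 \left(-25 - 10\right) = 26 \left(-35\right) = -910$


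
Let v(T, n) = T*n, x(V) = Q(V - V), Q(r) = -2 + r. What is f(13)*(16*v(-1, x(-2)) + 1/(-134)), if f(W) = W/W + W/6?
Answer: 27151/268 ≈ 101.31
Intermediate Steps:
x(V) = -2 (x(V) = -2 + (V - V) = -2 + 0 = -2)
f(W) = 1 + W/6 (f(W) = 1 + W*(⅙) = 1 + W/6)
f(13)*(16*v(-1, x(-2)) + 1/(-134)) = (1 + (⅙)*13)*(16*(-1*(-2)) + 1/(-134)) = (1 + 13/6)*(16*2 - 1/134) = 19*(32 - 1/134)/6 = (19/6)*(4287/134) = 27151/268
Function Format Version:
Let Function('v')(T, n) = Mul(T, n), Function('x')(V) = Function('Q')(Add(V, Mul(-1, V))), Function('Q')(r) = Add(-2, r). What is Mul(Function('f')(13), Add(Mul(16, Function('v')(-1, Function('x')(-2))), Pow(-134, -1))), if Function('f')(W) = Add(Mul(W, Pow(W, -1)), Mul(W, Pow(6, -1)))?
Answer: Rational(27151, 268) ≈ 101.31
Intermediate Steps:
Function('x')(V) = -2 (Function('x')(V) = Add(-2, Add(V, Mul(-1, V))) = Add(-2, 0) = -2)
Function('f')(W) = Add(1, Mul(Rational(1, 6), W)) (Function('f')(W) = Add(1, Mul(W, Rational(1, 6))) = Add(1, Mul(Rational(1, 6), W)))
Mul(Function('f')(13), Add(Mul(16, Function('v')(-1, Function('x')(-2))), Pow(-134, -1))) = Mul(Add(1, Mul(Rational(1, 6), 13)), Add(Mul(16, Mul(-1, -2)), Pow(-134, -1))) = Mul(Add(1, Rational(13, 6)), Add(Mul(16, 2), Rational(-1, 134))) = Mul(Rational(19, 6), Add(32, Rational(-1, 134))) = Mul(Rational(19, 6), Rational(4287, 134)) = Rational(27151, 268)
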